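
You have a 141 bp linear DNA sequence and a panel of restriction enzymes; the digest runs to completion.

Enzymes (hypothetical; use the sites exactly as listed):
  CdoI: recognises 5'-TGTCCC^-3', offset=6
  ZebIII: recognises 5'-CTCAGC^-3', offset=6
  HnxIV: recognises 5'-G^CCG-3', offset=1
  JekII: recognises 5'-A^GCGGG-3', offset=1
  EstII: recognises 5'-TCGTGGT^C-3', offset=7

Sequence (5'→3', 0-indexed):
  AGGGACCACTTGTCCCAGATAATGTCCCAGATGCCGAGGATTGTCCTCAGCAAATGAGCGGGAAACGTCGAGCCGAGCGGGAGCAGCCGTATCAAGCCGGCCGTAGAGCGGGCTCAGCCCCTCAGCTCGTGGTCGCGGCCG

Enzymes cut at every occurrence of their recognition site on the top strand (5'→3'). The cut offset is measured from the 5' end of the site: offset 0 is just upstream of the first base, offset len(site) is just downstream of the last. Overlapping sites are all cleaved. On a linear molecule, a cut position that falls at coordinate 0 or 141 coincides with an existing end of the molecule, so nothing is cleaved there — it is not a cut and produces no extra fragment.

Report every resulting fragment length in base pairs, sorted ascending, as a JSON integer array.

Per-enzyme occurrences:
  CdoI (TGTCCC, off=6): starts [10, 22] → cuts [16, 28]
  ZebIII (CTCAGC, off=6): starts [45, 112, 120] → cuts [51, 118, 126]
  HnxIV (GCCG, off=1): starts [32, 71, 85, 95, 99, 137] → cuts [33, 72, 86, 96, 100, 138]
  JekII (AGCGGG, off=1): starts [56, 75, 106] → cuts [57, 76, 107]
  EstII (TCGTGGTC, off=7): starts [126] → cuts [133]

Pooled cuts: [16, 28, 33, 51, 57, 72, 76, 86, 96, 100, 107, 118, 126, 133, 138]

Fragments:
  [0,16): 16 bp
  [16,28): 12 bp
  [28,33): 5 bp
  [33,51): 18 bp
  [51,57): 6 bp
  [57,72): 15 bp
  [72,76): 4 bp
  [76,86): 10 bp
  [86,96): 10 bp
  [96,100): 4 bp
  [100,107): 7 bp
  [107,118): 11 bp
  [118,126): 8 bp
  [126,133): 7 bp
  [133,138): 5 bp
  [138,141): 3 bp

[3,4,4,5,5,6,7,7,8,10,10,11,12,15,16,18]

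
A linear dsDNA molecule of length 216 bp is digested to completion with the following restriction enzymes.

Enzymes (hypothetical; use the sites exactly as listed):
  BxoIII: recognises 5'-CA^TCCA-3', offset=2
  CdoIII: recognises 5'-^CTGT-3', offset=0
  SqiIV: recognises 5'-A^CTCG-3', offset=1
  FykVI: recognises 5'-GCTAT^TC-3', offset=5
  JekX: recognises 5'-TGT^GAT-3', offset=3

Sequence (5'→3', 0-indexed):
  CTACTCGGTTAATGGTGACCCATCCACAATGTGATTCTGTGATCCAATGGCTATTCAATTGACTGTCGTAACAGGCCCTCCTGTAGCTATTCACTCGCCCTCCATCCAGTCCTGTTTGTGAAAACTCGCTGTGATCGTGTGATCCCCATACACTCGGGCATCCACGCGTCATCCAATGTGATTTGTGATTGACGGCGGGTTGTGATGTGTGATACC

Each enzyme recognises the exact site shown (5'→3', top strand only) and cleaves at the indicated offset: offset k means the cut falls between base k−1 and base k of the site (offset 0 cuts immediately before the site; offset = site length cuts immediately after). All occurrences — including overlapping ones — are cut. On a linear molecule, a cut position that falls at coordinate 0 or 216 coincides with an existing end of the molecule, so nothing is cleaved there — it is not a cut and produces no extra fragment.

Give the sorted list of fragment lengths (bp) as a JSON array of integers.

Scan for sites:
  BxoIII (CATCCA, off=2): starts [20, 102, 158, 169] → cuts [22, 104, 160, 171]
  CdoIII (CTGT, off=0): starts [36, 62, 80, 111, 128] → cuts [36, 62, 80, 111, 128]
  SqiIV (ACTCG, off=1): starts [2, 92, 123, 151] → cuts [3, 93, 124, 152]
  FykVI (GCTATTC, off=5): starts [49, 85] → cuts [54, 90]
  JekX (TGTGAT, off=3): starts [29, 37, 129, 137, 176, 183, 200, 207] → cuts [32, 40, 132, 140, 179, 186, 203, 210]

Pooled cuts: [3, 22, 32, 36, 40, 54, 62, 80, 90, 93, 104, 111, 124, 128, 132, 140, 152, 160, 171, 179, 186, 203, 210]

Fragment lengths:
  [0,3): 3 bp
  [3,22): 19 bp
  [22,32): 10 bp
  [32,36): 4 bp
  [36,40): 4 bp
  [40,54): 14 bp
  [54,62): 8 bp
  [62,80): 18 bp
  [80,90): 10 bp
  [90,93): 3 bp
  [93,104): 11 bp
  [104,111): 7 bp
  [111,124): 13 bp
  [124,128): 4 bp
  [128,132): 4 bp
  [132,140): 8 bp
  [140,152): 12 bp
  [152,160): 8 bp
  [160,171): 11 bp
  [171,179): 8 bp
  [179,186): 7 bp
  [186,203): 17 bp
  [203,210): 7 bp
  [210,216): 6 bp

[3,3,4,4,4,4,6,7,7,7,8,8,8,8,10,10,11,11,12,13,14,17,18,19]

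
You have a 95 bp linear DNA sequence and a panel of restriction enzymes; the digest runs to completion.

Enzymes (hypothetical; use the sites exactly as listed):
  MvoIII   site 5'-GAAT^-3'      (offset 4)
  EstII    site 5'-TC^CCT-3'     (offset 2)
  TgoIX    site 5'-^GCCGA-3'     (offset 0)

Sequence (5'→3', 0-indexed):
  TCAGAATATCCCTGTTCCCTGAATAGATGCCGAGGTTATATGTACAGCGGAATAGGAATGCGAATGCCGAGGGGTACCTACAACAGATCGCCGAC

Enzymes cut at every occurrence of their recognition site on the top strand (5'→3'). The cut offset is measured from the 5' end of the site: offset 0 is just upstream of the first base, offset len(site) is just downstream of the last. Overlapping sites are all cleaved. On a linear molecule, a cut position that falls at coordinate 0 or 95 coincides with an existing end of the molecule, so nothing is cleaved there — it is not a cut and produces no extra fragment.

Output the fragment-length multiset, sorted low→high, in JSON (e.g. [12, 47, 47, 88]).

Scan for sites:
  MvoIII (GAAT, off=4): starts [3, 20, 49, 55, 61] → cuts [7, 24, 53, 59, 65]
  EstII (TCCCT, off=2): starts [8, 15] → cuts [10, 17]
  TgoIX (GCCGA, off=0): starts [28, 65, 89] → cuts [28, 65, 89]

All cut coordinates (distinct, sorted): [7, 10, 17, 24, 28, 53, 59, 65, 89]

Fragment lengths:
  [0,7): 7 bp
  [7,10): 3 bp
  [10,17): 7 bp
  [17,24): 7 bp
  [24,28): 4 bp
  [28,53): 25 bp
  [53,59): 6 bp
  [59,65): 6 bp
  [65,89): 24 bp
  [89,95): 6 bp

[3,4,6,6,6,7,7,7,24,25]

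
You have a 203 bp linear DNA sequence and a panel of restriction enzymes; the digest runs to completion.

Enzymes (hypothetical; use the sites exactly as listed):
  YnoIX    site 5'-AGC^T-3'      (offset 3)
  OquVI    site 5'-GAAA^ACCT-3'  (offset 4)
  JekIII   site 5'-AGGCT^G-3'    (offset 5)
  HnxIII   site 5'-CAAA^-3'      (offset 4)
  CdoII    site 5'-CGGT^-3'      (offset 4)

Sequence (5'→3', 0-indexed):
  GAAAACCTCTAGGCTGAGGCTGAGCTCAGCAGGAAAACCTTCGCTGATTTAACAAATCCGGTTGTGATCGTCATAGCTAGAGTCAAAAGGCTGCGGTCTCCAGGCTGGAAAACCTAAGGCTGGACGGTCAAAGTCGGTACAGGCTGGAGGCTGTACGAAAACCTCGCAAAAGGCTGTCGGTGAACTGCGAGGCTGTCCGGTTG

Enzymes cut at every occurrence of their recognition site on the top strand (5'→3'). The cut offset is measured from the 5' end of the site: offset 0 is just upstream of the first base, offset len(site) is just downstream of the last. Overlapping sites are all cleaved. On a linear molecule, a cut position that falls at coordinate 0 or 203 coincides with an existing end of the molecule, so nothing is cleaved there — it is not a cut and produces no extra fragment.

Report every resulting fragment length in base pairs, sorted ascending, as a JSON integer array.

[2,4,4,4,5,5,5,5,6,6,6,6,7,7,7,7,8,9,10,10,10,11,11,13,15,20]

Site scan:
  YnoIX (AGCT, off=3): starts [22, 74] → cuts [25, 77]
  OquVI (GAAAACCT, off=4): starts [0, 32, 107, 156] → cuts [4, 36, 111, 160]
  JekIII (AGGCTG, off=5): starts [10, 16, 87, 101, 116, 140, 147, 170, 189] → cuts [15, 21, 92, 106, 121, 145, 152, 175, 194]
  HnxIII (CAAA, off=4): starts [52, 83, 128, 166] → cuts [56, 87, 132, 170]
  CdoII (CGGT, off=4): starts [58, 93, 124, 134, 177, 197] → cuts [62, 97, 128, 138, 181, 201]

Pooled cuts: [4, 15, 21, 25, 36, 56, 62, 77, 87, 92, 97, 106, 111, 121, 128, 132, 138, 145, 152, 160, 170, 175, 181, 194, 201]

Fragment lengths:
  [0,4): 4 bp
  [4,15): 11 bp
  [15,21): 6 bp
  [21,25): 4 bp
  [25,36): 11 bp
  [36,56): 20 bp
  [56,62): 6 bp
  [62,77): 15 bp
  [77,87): 10 bp
  [87,92): 5 bp
  [92,97): 5 bp
  [97,106): 9 bp
  [106,111): 5 bp
  [111,121): 10 bp
  [121,128): 7 bp
  [128,132): 4 bp
  [132,138): 6 bp
  [138,145): 7 bp
  [145,152): 7 bp
  [152,160): 8 bp
  [160,170): 10 bp
  [170,175): 5 bp
  [175,181): 6 bp
  [181,194): 13 bp
  [194,201): 7 bp
  [201,203): 2 bp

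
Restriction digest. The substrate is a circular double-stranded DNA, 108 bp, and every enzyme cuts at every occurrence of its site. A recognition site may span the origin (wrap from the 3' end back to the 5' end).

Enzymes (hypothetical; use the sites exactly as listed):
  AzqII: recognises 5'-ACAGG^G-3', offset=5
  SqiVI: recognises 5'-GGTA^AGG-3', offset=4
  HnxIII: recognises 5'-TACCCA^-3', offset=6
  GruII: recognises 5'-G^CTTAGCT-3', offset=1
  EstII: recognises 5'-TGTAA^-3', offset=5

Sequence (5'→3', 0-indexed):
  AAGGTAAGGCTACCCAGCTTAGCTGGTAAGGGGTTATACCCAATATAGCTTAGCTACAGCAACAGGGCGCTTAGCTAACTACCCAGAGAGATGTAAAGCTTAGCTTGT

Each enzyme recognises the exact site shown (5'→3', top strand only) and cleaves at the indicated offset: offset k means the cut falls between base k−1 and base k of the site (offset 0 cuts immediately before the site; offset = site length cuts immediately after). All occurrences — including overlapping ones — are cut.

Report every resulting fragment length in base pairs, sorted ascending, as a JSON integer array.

[1,2,3,4,6,10,11,11,12,14,16,18]

Per-enzyme occurrences:
  AzqII (ACAGGG, off=5): starts [61] → cuts [66]
  SqiVI (GGTAAGG, off=4): starts [2, 24] → cuts [6, 28]
  HnxIII (TACCCA, off=6): starts [10, 36, 79] → cuts [16, 42, 85]
  GruII (GCTTAGCT, off=1): starts [16, 47, 68, 97] → cuts [17, 48, 69, 98]
  EstII (TGTAA, off=5): starts [91, 105] → cuts [2, 96]

All cut coordinates (distinct, sorted): [2, 6, 16, 17, 28, 42, 48, 66, 69, 85, 96, 98]

Fragments:
  2→6: 4 bp
  6→16: 10 bp
  16→17: 1 bp
  17→28: 11 bp
  28→42: 14 bp
  42→48: 6 bp
  48→66: 18 bp
  66→69: 3 bp
  69→85: 16 bp
  85→96: 11 bp
  96→98: 2 bp
  98→2 (wrap): 108-98+2 = 12 bp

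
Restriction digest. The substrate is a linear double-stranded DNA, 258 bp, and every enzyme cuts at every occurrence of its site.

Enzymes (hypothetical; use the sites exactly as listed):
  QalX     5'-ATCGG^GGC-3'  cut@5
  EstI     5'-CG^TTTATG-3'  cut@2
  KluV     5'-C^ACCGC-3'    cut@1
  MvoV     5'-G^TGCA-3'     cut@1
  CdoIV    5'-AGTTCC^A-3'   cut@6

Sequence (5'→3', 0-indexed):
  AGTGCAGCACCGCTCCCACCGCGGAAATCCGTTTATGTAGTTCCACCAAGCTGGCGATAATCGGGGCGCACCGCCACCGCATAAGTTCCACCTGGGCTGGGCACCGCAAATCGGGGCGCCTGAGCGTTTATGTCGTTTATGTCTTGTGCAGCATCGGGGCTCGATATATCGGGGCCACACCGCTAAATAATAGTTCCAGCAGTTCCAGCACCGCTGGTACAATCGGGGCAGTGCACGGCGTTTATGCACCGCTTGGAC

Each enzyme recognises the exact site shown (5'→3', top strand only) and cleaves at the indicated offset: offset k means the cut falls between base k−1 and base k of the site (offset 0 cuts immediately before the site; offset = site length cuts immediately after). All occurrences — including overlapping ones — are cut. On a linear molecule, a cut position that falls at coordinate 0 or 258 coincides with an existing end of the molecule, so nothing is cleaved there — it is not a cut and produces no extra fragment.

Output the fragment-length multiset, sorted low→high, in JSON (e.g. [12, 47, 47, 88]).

[2,3,5,5,6,6,6,7,9,9,9,9,11,11,11,12,12,13,13,14,14,15,17,19,20]

Scan for sites:
  QalX (ATCGGGGC, off=5): starts [59, 109, 152, 167, 221] → cuts [64, 114, 157, 172, 226]
  EstI (CGTTTATG, off=2): starts [29, 124, 133, 238] → cuts [31, 126, 135, 240]
  KluV (CACCGC, off=1): starts [7, 16, 68, 74, 101, 177, 208, 246] → cuts [8, 17, 69, 75, 102, 178, 209, 247]
  MvoV (GTGCA, off=1): starts [1, 145, 230] → cuts [2, 146, 231]
  CdoIV (AGTTCCA, off=6): starts [38, 83, 191, 200] → cuts [44, 89, 197, 206]

Pooled cuts: [2, 8, 17, 31, 44, 64, 69, 75, 89, 102, 114, 126, 135, 146, 157, 172, 178, 197, 206, 209, 226, 231, 240, 247]

Fragment lengths:
  [0,2): 2 bp
  [2,8): 6 bp
  [8,17): 9 bp
  [17,31): 14 bp
  [31,44): 13 bp
  [44,64): 20 bp
  [64,69): 5 bp
  [69,75): 6 bp
  [75,89): 14 bp
  [89,102): 13 bp
  [102,114): 12 bp
  [114,126): 12 bp
  [126,135): 9 bp
  [135,146): 11 bp
  [146,157): 11 bp
  [157,172): 15 bp
  [172,178): 6 bp
  [178,197): 19 bp
  [197,206): 9 bp
  [206,209): 3 bp
  [209,226): 17 bp
  [226,231): 5 bp
  [231,240): 9 bp
  [240,247): 7 bp
  [247,258): 11 bp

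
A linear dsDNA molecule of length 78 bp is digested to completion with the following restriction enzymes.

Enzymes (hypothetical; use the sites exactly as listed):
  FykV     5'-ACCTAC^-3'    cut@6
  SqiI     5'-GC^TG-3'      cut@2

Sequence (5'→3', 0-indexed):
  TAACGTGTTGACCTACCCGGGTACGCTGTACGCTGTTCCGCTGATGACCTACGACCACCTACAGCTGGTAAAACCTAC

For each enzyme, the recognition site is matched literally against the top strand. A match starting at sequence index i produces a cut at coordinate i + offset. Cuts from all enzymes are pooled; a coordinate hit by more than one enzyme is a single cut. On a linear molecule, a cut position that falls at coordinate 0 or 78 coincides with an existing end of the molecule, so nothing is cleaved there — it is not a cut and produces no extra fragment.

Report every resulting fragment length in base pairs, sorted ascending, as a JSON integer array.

Site scan:
  FykV ACCTAC/6: at [10, 46, 56, 72] ⇒ [16, 52, 62] (position 78 is a terminus of the linear molecule — no cut)
  SqiI GCTG/2: at [24, 31, 39, 63] ⇒ [26, 33, 41, 65]

Pooled cuts: [16, 26, 33, 41, 52, 62, 65]

Fragment lengths:
  [0,16): 16 bp
  [16,26): 10 bp
  [26,33): 7 bp
  [33,41): 8 bp
  [41,52): 11 bp
  [52,62): 10 bp
  [62,65): 3 bp
  [65,78): 13 bp

[3,7,8,10,10,11,13,16]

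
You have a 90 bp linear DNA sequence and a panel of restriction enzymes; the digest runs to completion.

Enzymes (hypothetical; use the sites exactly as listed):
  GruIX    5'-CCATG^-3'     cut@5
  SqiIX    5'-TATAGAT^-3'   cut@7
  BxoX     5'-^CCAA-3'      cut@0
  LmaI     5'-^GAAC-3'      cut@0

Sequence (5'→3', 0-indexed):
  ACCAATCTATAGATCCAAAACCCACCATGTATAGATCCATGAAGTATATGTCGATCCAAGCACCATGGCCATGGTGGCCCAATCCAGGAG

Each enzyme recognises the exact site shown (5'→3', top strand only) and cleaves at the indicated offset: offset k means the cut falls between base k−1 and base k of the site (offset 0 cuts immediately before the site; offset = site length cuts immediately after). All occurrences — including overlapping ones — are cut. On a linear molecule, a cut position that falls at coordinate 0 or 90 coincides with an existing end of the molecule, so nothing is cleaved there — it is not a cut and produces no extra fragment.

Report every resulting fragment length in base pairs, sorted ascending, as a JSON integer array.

Per-enzyme occurrences:
  GruIX CCATG/5: at [24, 36, 62, 68] ⇒ [29, 41, 67, 73]
  SqiIX TATAGAT/7: at [7, 29] ⇒ [14, 36]
  BxoX CCAA/0: at [1, 14, 55, 78] ⇒ [1, 14, 55, 78]
  LmaI (GAAC, off=0): no sites

All cut coordinates (distinct, sorted): [1, 14, 29, 36, 41, 55, 67, 73, 78]

Fragment lengths:
  [0,1): 1 bp
  [1,14): 13 bp
  [14,29): 15 bp
  [29,36): 7 bp
  [36,41): 5 bp
  [41,55): 14 bp
  [55,67): 12 bp
  [67,73): 6 bp
  [73,78): 5 bp
  [78,90): 12 bp

[1,5,5,6,7,12,12,13,14,15]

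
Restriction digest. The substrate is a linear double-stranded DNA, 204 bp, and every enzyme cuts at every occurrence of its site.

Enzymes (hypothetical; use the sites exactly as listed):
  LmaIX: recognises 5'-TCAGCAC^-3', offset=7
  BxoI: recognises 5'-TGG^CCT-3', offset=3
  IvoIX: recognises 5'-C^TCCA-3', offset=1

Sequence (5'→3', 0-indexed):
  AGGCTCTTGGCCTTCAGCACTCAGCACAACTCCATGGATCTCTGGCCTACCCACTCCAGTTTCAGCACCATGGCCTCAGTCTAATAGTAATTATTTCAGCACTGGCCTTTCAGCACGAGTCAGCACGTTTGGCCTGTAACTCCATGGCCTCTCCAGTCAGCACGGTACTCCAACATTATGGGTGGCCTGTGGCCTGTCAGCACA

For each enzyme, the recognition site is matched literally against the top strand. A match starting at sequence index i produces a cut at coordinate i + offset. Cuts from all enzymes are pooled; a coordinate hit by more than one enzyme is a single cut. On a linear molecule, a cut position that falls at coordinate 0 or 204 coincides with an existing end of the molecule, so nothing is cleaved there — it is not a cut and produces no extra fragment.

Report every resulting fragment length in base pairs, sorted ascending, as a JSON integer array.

[1,3,3,4,5,5,6,7,7,7,8,9,10,10,10,11,11,12,14,15,17,29]

Site scan:
  LmaIX (TCAGCAC, off=7): starts [13, 20, 61, 95, 109, 119, 156, 196] → cuts [20, 27, 68, 102, 116, 126, 163, 203]
  BxoI (TGGCCT, off=3): starts [7, 42, 70, 102, 129, 144, 182, 189] → cuts [10, 45, 73, 105, 132, 147, 185, 192]
  IvoIX (CTCCA, off=1): starts [29, 53, 139, 150, 167] → cuts [30, 54, 140, 151, 168]

Pooled cuts: [10, 20, 27, 30, 45, 54, 68, 73, 102, 105, 116, 126, 132, 140, 147, 151, 163, 168, 185, 192, 203]

Fragment lengths:
  [0,10): 10 bp
  [10,20): 10 bp
  [20,27): 7 bp
  [27,30): 3 bp
  [30,45): 15 bp
  [45,54): 9 bp
  [54,68): 14 bp
  [68,73): 5 bp
  [73,102): 29 bp
  [102,105): 3 bp
  [105,116): 11 bp
  [116,126): 10 bp
  [126,132): 6 bp
  [132,140): 8 bp
  [140,147): 7 bp
  [147,151): 4 bp
  [151,163): 12 bp
  [163,168): 5 bp
  [168,185): 17 bp
  [185,192): 7 bp
  [192,203): 11 bp
  [203,204): 1 bp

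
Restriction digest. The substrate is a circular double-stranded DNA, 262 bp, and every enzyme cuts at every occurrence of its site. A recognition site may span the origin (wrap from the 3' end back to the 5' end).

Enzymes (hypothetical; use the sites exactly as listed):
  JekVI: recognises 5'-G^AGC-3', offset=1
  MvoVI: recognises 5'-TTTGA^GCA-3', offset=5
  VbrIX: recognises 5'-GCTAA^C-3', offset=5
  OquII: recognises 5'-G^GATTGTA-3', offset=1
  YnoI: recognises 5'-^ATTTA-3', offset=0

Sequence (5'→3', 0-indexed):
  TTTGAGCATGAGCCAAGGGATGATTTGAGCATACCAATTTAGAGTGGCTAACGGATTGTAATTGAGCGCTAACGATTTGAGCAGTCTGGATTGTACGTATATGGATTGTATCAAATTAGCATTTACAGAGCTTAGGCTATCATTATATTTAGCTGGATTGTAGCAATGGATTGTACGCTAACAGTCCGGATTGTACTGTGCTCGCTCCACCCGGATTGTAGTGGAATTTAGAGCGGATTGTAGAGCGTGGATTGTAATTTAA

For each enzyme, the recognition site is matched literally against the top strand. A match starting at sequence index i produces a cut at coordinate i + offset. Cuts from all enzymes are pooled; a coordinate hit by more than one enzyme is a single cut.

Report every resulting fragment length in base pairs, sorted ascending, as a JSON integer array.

[1,1,1,2,4,5,6,6,7,7,7,8,8,8,8,8,9,10,11,12,13,13,15,15,17,17,18,25]

Per-enzyme occurrences:
  JekVI (GAGC, off=1): starts [3, 9, 26, 63, 78, 127, 230, 242] → cuts [4, 10, 27, 64, 79, 128, 231, 243]
  MvoVI (TTTGAGCA, off=5): starts [0, 23, 75] → cuts [5, 28, 80]
  VbrIX (GCTAAC, off=5): starts [46, 67, 176] → cuts [51, 72, 181]
  OquII (GGATTGTA, off=1): starts [52, 87, 102, 154, 167, 187, 212, 234, 248] → cuts [53, 88, 103, 155, 168, 188, 213, 235, 249]
  YnoI (ATTTA, off=0): starts [36, 120, 146, 225, 256] → cuts [36, 120, 146, 225, 256]

All cut coordinates (distinct, sorted): [4, 5, 10, 27, 28, 36, 51, 53, 64, 72, 79, 80, 88, 103, 120, 128, 146, 155, 168, 181, 188, 213, 225, 231, 235, 243, 249, 256]

Fragments:
  4→5: 1 bp
  5→10: 5 bp
  10→27: 17 bp
  27→28: 1 bp
  28→36: 8 bp
  36→51: 15 bp
  51→53: 2 bp
  53→64: 11 bp
  64→72: 8 bp
  72→79: 7 bp
  79→80: 1 bp
  80→88: 8 bp
  88→103: 15 bp
  103→120: 17 bp
  120→128: 8 bp
  128→146: 18 bp
  146→155: 9 bp
  155→168: 13 bp
  168→181: 13 bp
  181→188: 7 bp
  188→213: 25 bp
  213→225: 12 bp
  225→231: 6 bp
  231→235: 4 bp
  235→243: 8 bp
  243→249: 6 bp
  249→256: 7 bp
  256→4 (wrap): 262-256+4 = 10 bp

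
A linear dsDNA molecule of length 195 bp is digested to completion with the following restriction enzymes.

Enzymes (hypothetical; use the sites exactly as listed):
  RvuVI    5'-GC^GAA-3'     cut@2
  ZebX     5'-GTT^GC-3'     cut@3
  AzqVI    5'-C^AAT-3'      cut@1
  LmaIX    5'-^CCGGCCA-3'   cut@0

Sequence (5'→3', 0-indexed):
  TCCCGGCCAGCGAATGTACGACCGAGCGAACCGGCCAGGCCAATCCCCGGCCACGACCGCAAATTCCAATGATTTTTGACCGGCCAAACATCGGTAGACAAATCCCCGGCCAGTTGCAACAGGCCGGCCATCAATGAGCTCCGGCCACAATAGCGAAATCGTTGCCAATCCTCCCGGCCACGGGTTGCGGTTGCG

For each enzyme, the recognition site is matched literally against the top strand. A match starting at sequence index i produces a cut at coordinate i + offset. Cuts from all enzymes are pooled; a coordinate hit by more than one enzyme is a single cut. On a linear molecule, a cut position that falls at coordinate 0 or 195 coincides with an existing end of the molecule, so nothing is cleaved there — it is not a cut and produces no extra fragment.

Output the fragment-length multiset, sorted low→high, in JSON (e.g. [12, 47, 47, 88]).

Scan for sites:
  RvuVI GCGAA/2: at [9, 25, 152] ⇒ [11, 27, 154]
  ZebX GTTGC/3: at [112, 160, 183, 189] ⇒ [115, 163, 186, 192]
  AzqVI CAAT/1: at [40, 66, 131, 147, 165] ⇒ [41, 67, 132, 148, 166]
  LmaIX CCGGCCA/0: at [2, 30, 46, 79, 105, 123, 140, 173] ⇒ [2, 30, 46, 79, 105, 123, 140, 173]

Pooled cuts: [2, 11, 27, 30, 41, 46, 67, 79, 105, 115, 123, 132, 140, 148, 154, 163, 166, 173, 186, 192]

Fragment lengths:
  [0,2): 2 bp
  [2,11): 9 bp
  [11,27): 16 bp
  [27,30): 3 bp
  [30,41): 11 bp
  [41,46): 5 bp
  [46,67): 21 bp
  [67,79): 12 bp
  [79,105): 26 bp
  [105,115): 10 bp
  [115,123): 8 bp
  [123,132): 9 bp
  [132,140): 8 bp
  [140,148): 8 bp
  [148,154): 6 bp
  [154,163): 9 bp
  [163,166): 3 bp
  [166,173): 7 bp
  [173,186): 13 bp
  [186,192): 6 bp
  [192,195): 3 bp

[2,3,3,3,5,6,6,7,8,8,8,9,9,9,10,11,12,13,16,21,26]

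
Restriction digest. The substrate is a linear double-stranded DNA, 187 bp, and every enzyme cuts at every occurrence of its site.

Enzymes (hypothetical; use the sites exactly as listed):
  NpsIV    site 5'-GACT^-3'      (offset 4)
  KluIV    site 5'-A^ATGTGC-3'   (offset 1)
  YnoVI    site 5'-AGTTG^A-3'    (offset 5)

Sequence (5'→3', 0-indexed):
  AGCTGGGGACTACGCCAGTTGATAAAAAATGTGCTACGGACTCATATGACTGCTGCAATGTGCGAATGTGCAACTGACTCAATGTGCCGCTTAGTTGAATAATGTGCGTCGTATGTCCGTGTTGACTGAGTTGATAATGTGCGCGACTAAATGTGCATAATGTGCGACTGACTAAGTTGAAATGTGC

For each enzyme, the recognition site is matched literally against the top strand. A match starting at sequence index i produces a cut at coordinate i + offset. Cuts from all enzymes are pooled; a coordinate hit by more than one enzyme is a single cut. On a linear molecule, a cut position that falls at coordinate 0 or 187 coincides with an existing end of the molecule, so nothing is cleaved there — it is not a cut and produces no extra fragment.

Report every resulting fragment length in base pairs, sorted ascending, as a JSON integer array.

Site scan:
  NpsIV GACT/4: at [7, 38, 47, 75, 123, 144, 165, 169] ⇒ [11, 42, 51, 79, 127, 148, 169, 173]
  KluIV AATGTGC/1: at [27, 56, 64, 80, 100, 135, 149, 158, 180] ⇒ [28, 57, 65, 81, 101, 136, 150, 159, 181]
  YnoVI AGTTGA/5: at [16, 92, 128, 174] ⇒ [21, 97, 133, 179]

Pooled cuts: [11, 21, 28, 42, 51, 57, 65, 79, 81, 97, 101, 127, 133, 136, 148, 150, 159, 169, 173, 179, 181]

Fragments:
  [0,11): 11 bp
  [11,21): 10 bp
  [21,28): 7 bp
  [28,42): 14 bp
  [42,51): 9 bp
  [51,57): 6 bp
  [57,65): 8 bp
  [65,79): 14 bp
  [79,81): 2 bp
  [81,97): 16 bp
  [97,101): 4 bp
  [101,127): 26 bp
  [127,133): 6 bp
  [133,136): 3 bp
  [136,148): 12 bp
  [148,150): 2 bp
  [150,159): 9 bp
  [159,169): 10 bp
  [169,173): 4 bp
  [173,179): 6 bp
  [179,181): 2 bp
  [181,187): 6 bp

[2,2,2,3,4,4,6,6,6,6,7,8,9,9,10,10,11,12,14,14,16,26]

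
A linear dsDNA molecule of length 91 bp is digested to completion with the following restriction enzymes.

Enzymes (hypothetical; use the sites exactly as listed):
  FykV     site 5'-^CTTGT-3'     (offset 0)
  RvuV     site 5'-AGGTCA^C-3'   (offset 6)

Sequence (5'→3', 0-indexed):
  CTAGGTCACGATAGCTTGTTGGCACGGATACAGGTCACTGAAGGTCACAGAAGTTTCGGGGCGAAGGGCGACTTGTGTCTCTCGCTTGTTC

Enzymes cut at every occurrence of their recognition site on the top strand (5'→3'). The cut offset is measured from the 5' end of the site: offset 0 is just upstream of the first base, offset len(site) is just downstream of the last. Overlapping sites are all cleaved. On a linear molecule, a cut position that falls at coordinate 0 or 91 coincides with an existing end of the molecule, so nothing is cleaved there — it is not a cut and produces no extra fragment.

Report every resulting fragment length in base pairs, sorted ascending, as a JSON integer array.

Site scan:
  FykV CTTGT/0: at [14, 71, 84] ⇒ [14, 71, 84]
  RvuV AGGTCAC/6: at [2, 31, 41] ⇒ [8, 37, 47]

All cut coordinates (distinct, sorted): [8, 14, 37, 47, 71, 84]

Fragments:
  [0,8): 8 bp
  [8,14): 6 bp
  [14,37): 23 bp
  [37,47): 10 bp
  [47,71): 24 bp
  [71,84): 13 bp
  [84,91): 7 bp

[6,7,8,10,13,23,24]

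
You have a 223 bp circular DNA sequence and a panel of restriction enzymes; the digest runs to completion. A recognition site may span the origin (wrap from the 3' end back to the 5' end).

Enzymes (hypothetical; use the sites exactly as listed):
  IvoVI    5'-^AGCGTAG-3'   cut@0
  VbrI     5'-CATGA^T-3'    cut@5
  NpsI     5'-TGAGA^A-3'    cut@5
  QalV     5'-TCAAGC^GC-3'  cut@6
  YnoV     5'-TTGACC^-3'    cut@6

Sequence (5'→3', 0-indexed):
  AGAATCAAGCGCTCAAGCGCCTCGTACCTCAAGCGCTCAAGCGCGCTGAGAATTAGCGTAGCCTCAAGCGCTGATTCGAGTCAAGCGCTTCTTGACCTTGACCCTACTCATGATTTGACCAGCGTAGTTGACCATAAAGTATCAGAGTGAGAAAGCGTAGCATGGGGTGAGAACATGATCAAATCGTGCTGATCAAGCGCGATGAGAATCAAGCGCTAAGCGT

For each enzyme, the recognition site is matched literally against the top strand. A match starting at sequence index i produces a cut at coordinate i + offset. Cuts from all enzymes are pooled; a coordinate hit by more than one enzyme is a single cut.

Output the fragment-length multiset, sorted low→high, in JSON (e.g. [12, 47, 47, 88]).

Scan for sites:
  IvoVI (AGCGTAG, off=0): starts [54, 120, 153, 218] → cuts [54, 120, 153, 218]
  VbrI (CATGAT, off=5): starts [108, 173] → cuts [113, 178]
  NpsI (TGAGAA, off=5): starts [46, 147, 167, 202] → cuts [51, 152, 172, 207]
  QalV (TCAAGCGC, off=6): starts [4, 12, 28, 36, 63, 80, 192, 208] → cuts [10, 18, 34, 42, 69, 86, 198, 214]
  YnoV (TTGACC, off=6): starts [91, 97, 114, 127] → cuts [97, 103, 120, 133]

Pooled cuts: [10, 18, 34, 42, 51, 54, 69, 86, 97, 103, 113, 120, 133, 152, 153, 172, 178, 198, 207, 214, 218]

Fragment lengths:
  10→18: 8 bp
  18→34: 16 bp
  34→42: 8 bp
  42→51: 9 bp
  51→54: 3 bp
  54→69: 15 bp
  69→86: 17 bp
  86→97: 11 bp
  97→103: 6 bp
  103→113: 10 bp
  113→120: 7 bp
  120→133: 13 bp
  133→152: 19 bp
  152→153: 1 bp
  153→172: 19 bp
  172→178: 6 bp
  178→198: 20 bp
  198→207: 9 bp
  207→214: 7 bp
  214→218: 4 bp
  218→10 (wrap): 223-218+10 = 15 bp

[1,3,4,6,6,7,7,8,8,9,9,10,11,13,15,15,16,17,19,19,20]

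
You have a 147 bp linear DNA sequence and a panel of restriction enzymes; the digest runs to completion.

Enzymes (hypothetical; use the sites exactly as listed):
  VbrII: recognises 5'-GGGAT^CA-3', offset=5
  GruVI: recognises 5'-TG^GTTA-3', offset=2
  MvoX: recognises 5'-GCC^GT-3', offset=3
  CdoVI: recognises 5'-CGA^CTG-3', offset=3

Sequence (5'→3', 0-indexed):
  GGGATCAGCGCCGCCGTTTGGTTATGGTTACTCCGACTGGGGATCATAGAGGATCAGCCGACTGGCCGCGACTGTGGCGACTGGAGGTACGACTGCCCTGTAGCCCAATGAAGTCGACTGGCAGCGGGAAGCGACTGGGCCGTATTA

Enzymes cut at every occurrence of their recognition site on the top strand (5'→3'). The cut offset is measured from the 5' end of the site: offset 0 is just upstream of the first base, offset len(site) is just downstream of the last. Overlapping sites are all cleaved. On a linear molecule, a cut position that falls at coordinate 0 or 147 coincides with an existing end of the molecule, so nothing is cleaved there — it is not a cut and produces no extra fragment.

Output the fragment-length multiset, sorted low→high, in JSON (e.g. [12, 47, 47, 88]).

[5,5,6,6,7,8,9,10,10,10,12,17,17,25]

Scan for sites:
  VbrII (GGGATCA, off=5): starts [0, 39] → cuts [5, 44]
  GruVI (TGGTTA, off=2): starts [18, 24] → cuts [20, 26]
  MvoX (GCCGT, off=3): starts [12, 138] → cuts [15, 141]
  CdoVI (CGACTG, off=3): starts [33, 58, 68, 77, 89, 114, 131] → cuts [36, 61, 71, 80, 92, 117, 134]

All cut coordinates (distinct, sorted): [5, 15, 20, 26, 36, 44, 61, 71, 80, 92, 117, 134, 141]

Fragments:
  [0,5): 5 bp
  [5,15): 10 bp
  [15,20): 5 bp
  [20,26): 6 bp
  [26,36): 10 bp
  [36,44): 8 bp
  [44,61): 17 bp
  [61,71): 10 bp
  [71,80): 9 bp
  [80,92): 12 bp
  [92,117): 25 bp
  [117,134): 17 bp
  [134,141): 7 bp
  [141,147): 6 bp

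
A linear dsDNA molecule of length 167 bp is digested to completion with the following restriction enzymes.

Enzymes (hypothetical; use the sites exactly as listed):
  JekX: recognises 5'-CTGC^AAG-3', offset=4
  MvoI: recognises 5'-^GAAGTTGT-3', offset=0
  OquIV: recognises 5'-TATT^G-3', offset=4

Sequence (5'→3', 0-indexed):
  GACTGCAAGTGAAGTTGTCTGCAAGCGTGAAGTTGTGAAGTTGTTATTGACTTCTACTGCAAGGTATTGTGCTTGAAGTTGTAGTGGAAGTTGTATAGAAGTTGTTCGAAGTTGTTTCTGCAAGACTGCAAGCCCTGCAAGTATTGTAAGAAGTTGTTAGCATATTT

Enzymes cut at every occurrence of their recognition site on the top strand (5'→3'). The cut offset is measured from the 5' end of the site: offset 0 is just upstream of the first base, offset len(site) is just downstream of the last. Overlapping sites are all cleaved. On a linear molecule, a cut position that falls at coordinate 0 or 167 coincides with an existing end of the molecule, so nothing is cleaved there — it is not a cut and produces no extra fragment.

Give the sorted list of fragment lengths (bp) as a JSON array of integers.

[4,4,6,6,6,7,8,8,8,9,10,11,12,12,12,12,14,18]

Scan for sites:
  JekX CTGCAAG/4: at [2, 18, 56, 117, 125, 134] ⇒ [6, 22, 60, 121, 129, 138]
  MvoI GAAGTTGT/0: at [10, 28, 36, 74, 86, 97, 107, 149] ⇒ [10, 28, 36, 74, 86, 97, 107, 149]
  OquIV TATTG/4: at [44, 64, 141] ⇒ [48, 68, 145]

Pooled cuts: [6, 10, 22, 28, 36, 48, 60, 68, 74, 86, 97, 107, 121, 129, 138, 145, 149]

Fragments:
  [0,6): 6 bp
  [6,10): 4 bp
  [10,22): 12 bp
  [22,28): 6 bp
  [28,36): 8 bp
  [36,48): 12 bp
  [48,60): 12 bp
  [60,68): 8 bp
  [68,74): 6 bp
  [74,86): 12 bp
  [86,97): 11 bp
  [97,107): 10 bp
  [107,121): 14 bp
  [121,129): 8 bp
  [129,138): 9 bp
  [138,145): 7 bp
  [145,149): 4 bp
  [149,167): 18 bp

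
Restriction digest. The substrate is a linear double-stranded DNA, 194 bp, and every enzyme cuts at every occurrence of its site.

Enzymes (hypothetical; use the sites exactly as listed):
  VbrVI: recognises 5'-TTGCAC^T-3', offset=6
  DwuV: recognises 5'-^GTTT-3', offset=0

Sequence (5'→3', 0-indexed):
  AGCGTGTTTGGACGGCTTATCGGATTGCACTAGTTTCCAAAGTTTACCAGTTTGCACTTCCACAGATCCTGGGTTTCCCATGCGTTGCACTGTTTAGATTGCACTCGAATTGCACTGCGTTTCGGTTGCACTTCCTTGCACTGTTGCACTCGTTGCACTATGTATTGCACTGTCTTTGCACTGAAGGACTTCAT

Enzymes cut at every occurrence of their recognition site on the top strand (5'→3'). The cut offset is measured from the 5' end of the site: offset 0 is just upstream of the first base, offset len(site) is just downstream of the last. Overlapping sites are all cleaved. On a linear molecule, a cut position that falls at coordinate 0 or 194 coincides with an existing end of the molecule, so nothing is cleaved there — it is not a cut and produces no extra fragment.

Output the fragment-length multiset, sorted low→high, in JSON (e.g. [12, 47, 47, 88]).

Site scan:
  VbrVI (TTGCACT, off=6): starts [24, 51, 84, 98, 109, 125, 135, 143, 152, 164, 175] → cuts [30, 57, 90, 104, 115, 131, 141, 149, 158, 170, 181]
  DwuV (GTTT, off=0): starts [5, 32, 41, 49, 72, 91, 118] → cuts [5, 32, 41, 49, 72, 91, 118]

All cut coordinates (distinct, sorted): [5, 30, 32, 41, 49, 57, 72, 90, 91, 104, 115, 118, 131, 141, 149, 158, 170, 181]

Fragment lengths:
  [0,5): 5 bp
  [5,30): 25 bp
  [30,32): 2 bp
  [32,41): 9 bp
  [41,49): 8 bp
  [49,57): 8 bp
  [57,72): 15 bp
  [72,90): 18 bp
  [90,91): 1 bp
  [91,104): 13 bp
  [104,115): 11 bp
  [115,118): 3 bp
  [118,131): 13 bp
  [131,141): 10 bp
  [141,149): 8 bp
  [149,158): 9 bp
  [158,170): 12 bp
  [170,181): 11 bp
  [181,194): 13 bp

[1,2,3,5,8,8,8,9,9,10,11,11,12,13,13,13,15,18,25]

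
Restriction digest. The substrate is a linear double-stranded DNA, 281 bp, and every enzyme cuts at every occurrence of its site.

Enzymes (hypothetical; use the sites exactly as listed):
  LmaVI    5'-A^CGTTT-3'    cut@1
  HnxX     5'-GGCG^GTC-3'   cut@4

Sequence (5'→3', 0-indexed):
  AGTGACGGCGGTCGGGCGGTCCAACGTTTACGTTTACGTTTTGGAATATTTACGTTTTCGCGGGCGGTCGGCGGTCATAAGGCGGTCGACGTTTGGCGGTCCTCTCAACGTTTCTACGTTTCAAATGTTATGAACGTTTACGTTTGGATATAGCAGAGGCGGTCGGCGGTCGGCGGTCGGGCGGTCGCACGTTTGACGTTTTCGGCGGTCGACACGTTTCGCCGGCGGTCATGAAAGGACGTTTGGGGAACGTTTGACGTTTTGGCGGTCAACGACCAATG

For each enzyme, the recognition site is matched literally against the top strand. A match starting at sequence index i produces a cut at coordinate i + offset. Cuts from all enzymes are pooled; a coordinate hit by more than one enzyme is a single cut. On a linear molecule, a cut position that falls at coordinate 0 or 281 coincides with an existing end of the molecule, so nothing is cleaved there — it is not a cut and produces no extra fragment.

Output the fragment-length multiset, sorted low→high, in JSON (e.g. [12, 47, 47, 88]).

[5,6,6,6,6,6,7,7,7,7,7,7,8,8,8,9,10,10,10,11,11,11,12,13,14,14,16,18,21]

Site scan:
  LmaVI (ACGTTT, off=1): starts [23, 29, 35, 51, 88, 107, 115, 133, 139, 188, 195, 213, 238, 249, 256] → cuts [24, 30, 36, 52, 89, 108, 116, 134, 140, 189, 196, 214, 239, 250, 257]
  HnxX (GGCGGTC, off=4): starts [6, 14, 62, 69, 80, 94, 157, 164, 171, 179, 203, 223, 263] → cuts [10, 18, 66, 73, 84, 98, 161, 168, 175, 183, 207, 227, 267]

Pooled cuts: [10, 18, 24, 30, 36, 52, 66, 73, 84, 89, 98, 108, 116, 134, 140, 161, 168, 175, 183, 189, 196, 207, 214, 227, 239, 250, 257, 267]

Fragments:
  [0,10): 10 bp
  [10,18): 8 bp
  [18,24): 6 bp
  [24,30): 6 bp
  [30,36): 6 bp
  [36,52): 16 bp
  [52,66): 14 bp
  [66,73): 7 bp
  [73,84): 11 bp
  [84,89): 5 bp
  [89,98): 9 bp
  [98,108): 10 bp
  [108,116): 8 bp
  [116,134): 18 bp
  [134,140): 6 bp
  [140,161): 21 bp
  [161,168): 7 bp
  [168,175): 7 bp
  [175,183): 8 bp
  [183,189): 6 bp
  [189,196): 7 bp
  [196,207): 11 bp
  [207,214): 7 bp
  [214,227): 13 bp
  [227,239): 12 bp
  [239,250): 11 bp
  [250,257): 7 bp
  [257,267): 10 bp
  [267,281): 14 bp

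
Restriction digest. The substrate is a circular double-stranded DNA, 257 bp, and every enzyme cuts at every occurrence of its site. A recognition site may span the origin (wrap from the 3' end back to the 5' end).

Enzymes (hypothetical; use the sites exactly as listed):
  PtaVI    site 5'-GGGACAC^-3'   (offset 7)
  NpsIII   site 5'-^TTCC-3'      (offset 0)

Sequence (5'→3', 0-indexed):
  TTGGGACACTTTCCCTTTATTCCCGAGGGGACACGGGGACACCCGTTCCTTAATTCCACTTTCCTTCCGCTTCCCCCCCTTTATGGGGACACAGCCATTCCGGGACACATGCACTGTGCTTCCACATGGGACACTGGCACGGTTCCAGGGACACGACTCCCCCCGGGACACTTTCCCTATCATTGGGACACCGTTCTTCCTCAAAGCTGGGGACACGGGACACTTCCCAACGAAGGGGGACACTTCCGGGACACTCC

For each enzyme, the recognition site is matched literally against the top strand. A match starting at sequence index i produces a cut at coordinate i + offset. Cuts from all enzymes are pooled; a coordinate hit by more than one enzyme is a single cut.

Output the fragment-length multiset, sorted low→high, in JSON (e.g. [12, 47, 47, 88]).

[1,1,3,4,5,5,6,7,7,8,8,8,9,11,11,11,12,12,15,15,17,19,20,20,22]

Site scan:
  PtaVI GGGACAC/7: at [2, 27, 35, 85, 101, 127, 147, 164, 184, 209, 216, 236, 247] ⇒ [9, 34, 42, 92, 108, 134, 154, 171, 191, 216, 223, 243, 254]
  NpsIII TTCC/0: at [10, 19, 45, 53, 60, 64, 70, 97, 119, 142, 172, 196, 223, 243] ⇒ [10, 19, 45, 53, 60, 64, 70, 97, 119, 142, 172, 196, 223, 243]

Pooled cuts: [9, 10, 19, 34, 42, 45, 53, 60, 64, 70, 92, 97, 108, 119, 134, 142, 154, 171, 172, 191, 196, 216, 223, 243, 254]

Fragments:
  9→10: 1 bp
  10→19: 9 bp
  19→34: 15 bp
  34→42: 8 bp
  42→45: 3 bp
  45→53: 8 bp
  53→60: 7 bp
  60→64: 4 bp
  64→70: 6 bp
  70→92: 22 bp
  92→97: 5 bp
  97→108: 11 bp
  108→119: 11 bp
  119→134: 15 bp
  134→142: 8 bp
  142→154: 12 bp
  154→171: 17 bp
  171→172: 1 bp
  172→191: 19 bp
  191→196: 5 bp
  196→216: 20 bp
  216→223: 7 bp
  223→243: 20 bp
  243→254: 11 bp
  254→9 (wrap): 257-254+9 = 12 bp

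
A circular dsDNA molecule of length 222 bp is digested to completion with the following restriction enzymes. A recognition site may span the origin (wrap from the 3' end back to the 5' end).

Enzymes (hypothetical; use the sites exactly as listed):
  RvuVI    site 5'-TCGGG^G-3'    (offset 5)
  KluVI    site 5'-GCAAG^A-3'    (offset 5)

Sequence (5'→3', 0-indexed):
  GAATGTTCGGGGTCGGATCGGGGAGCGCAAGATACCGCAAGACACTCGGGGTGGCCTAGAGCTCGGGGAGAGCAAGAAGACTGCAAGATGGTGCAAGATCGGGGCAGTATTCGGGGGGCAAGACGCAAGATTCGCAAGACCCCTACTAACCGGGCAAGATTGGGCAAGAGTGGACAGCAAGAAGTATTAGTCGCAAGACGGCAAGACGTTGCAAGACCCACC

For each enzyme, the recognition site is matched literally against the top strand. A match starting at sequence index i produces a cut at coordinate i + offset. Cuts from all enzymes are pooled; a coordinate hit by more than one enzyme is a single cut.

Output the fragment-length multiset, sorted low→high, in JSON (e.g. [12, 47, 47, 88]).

Scan for sites:
  RvuVI TCGGGG/5: at [6, 17, 45, 62, 98, 110] ⇒ [11, 22, 50, 67, 103, 115]
  KluVI GCAAGA/5: at [26, 36, 71, 82, 92, 117, 124, 133, 153, 163, 176, 192, 200, 210] ⇒ [31, 41, 76, 87, 97, 122, 129, 138, 158, 168, 181, 197, 205, 215]

All cut coordinates (distinct, sorted): [11, 22, 31, 41, 50, 67, 76, 87, 97, 103, 115, 122, 129, 138, 158, 168, 181, 197, 205, 215]

Fragment lengths:
  11→22: 11 bp
  22→31: 9 bp
  31→41: 10 bp
  41→50: 9 bp
  50→67: 17 bp
  67→76: 9 bp
  76→87: 11 bp
  87→97: 10 bp
  97→103: 6 bp
  103→115: 12 bp
  115→122: 7 bp
  122→129: 7 bp
  129→138: 9 bp
  138→158: 20 bp
  158→168: 10 bp
  168→181: 13 bp
  181→197: 16 bp
  197→205: 8 bp
  205→215: 10 bp
  215→11 (wrap): 222-215+11 = 18 bp

[6,7,7,8,9,9,9,9,10,10,10,10,11,11,12,13,16,17,18,20]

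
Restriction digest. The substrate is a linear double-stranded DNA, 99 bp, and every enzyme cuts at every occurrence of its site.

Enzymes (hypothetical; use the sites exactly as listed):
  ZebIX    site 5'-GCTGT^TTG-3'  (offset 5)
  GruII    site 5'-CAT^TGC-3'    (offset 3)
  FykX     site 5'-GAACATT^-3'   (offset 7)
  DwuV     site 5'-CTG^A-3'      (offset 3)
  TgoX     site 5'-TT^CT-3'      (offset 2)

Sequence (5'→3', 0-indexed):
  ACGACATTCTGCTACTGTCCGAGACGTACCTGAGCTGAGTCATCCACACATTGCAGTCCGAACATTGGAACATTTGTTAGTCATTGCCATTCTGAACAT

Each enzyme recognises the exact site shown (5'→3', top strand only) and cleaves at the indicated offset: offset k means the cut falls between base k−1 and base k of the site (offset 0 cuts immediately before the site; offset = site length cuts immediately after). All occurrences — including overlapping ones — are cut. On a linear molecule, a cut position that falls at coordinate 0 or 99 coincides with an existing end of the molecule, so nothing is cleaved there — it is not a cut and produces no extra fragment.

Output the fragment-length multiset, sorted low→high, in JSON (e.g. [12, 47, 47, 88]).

Per-enzyme occurrences:
  ZebIX (GCTGTTTG, off=5): no sites
  GruII CATTGC/3: at [48, 81] ⇒ [51, 84]
  FykX GAACATT/7: at [59, 67] ⇒ [66, 74]
  DwuV CTGA/3: at [29, 34, 91] ⇒ [32, 37, 94]
  TgoX TTCT/2: at [6, 89] ⇒ [8, 91]

All cut coordinates (distinct, sorted): [8, 32, 37, 51, 66, 74, 84, 91, 94]

Fragment lengths:
  [0,8): 8 bp
  [8,32): 24 bp
  [32,37): 5 bp
  [37,51): 14 bp
  [51,66): 15 bp
  [66,74): 8 bp
  [74,84): 10 bp
  [84,91): 7 bp
  [91,94): 3 bp
  [94,99): 5 bp

[3,5,5,7,8,8,10,14,15,24]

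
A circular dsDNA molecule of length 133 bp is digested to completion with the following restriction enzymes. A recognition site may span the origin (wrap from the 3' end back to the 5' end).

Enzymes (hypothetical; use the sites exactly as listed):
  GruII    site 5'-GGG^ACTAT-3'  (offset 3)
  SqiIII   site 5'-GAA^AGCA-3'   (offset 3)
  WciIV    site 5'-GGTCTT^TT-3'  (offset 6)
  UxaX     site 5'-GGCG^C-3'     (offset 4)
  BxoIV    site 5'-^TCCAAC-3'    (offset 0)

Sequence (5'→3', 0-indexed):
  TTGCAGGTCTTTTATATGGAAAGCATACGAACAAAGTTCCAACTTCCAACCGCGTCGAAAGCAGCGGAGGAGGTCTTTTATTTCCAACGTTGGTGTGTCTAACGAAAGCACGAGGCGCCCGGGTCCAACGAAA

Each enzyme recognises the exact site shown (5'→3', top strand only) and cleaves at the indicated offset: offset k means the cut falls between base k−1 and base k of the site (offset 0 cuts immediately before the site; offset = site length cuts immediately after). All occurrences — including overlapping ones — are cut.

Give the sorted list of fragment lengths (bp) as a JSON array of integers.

Per-enzyme occurrences:
  GruII (GGGACTAT, off=3): no sites
  SqiIII (GAAAGCA, off=3): starts [18, 56, 103] → cuts [21, 59, 106]
  WciIV (GGTCTTTT, off=6): starts [5, 71] → cuts [11, 77]
  UxaX (GGCGC, off=4): starts [113] → cuts [117]
  BxoIV (TCCAAC, off=0): starts [37, 44, 82, 123] → cuts [37, 44, 82, 123]

All cut coordinates (distinct, sorted): [11, 21, 37, 44, 59, 77, 82, 106, 117, 123]

Fragment lengths:
  11→21: 10 bp
  21→37: 16 bp
  37→44: 7 bp
  44→59: 15 bp
  59→77: 18 bp
  77→82: 5 bp
  82→106: 24 bp
  106→117: 11 bp
  117→123: 6 bp
  123→11 (wrap): 133-123+11 = 21 bp

[5,6,7,10,11,15,16,18,21,24]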